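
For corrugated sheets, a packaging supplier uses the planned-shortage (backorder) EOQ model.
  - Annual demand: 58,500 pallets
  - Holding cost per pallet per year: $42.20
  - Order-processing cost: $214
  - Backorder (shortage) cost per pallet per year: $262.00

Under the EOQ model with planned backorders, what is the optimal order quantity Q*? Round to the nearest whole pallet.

Basic EOQ = √(2·58,500·214/42.2) = 770.271
Backorder adjustment √((H+b)/b) = √((42.2+262)/262) = 1.0775
Q* = 770.271 × 1.0775 ≈ 829.99

830 pallets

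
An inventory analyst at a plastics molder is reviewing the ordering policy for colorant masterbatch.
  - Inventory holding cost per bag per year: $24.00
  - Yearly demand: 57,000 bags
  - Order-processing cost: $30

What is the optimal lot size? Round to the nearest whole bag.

377 bags

Q* = √(2·D·S / H) = √(2·57,000·30 / 24) = √142,500.0 ≈ 377.49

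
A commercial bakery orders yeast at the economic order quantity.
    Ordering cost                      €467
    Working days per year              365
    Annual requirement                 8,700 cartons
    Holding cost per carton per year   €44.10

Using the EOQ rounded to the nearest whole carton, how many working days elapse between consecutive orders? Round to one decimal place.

18.0 days

EOQ = √(2DS/H) = √(2 × 8,700 × 467 / 44.1)
    = √(184,258.50) ≈ 429.25 → Q = 429 cartons
T = Q/D × 365 days = 429/8,700 × 365 = 17.998 days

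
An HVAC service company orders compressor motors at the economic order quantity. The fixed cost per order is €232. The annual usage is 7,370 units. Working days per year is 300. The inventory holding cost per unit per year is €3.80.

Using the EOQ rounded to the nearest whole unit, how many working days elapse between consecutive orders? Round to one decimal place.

Optimal lot size Q* = (2 × 7,370 × €232 / €3.8)^½ ≈ 948.64 → Q = 949 units
T = Q/D × 300 days = 949/7,370 × 300 = 38.630 days

38.6 days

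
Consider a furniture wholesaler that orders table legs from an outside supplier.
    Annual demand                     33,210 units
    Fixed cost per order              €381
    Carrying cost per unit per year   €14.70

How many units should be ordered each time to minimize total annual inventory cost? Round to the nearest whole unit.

EOQ = √(2DS/H) = √(2 × 33,210 × 381 / 14.7)
    = √(1,721,497.96) ≈ 1,312.06

1,312 units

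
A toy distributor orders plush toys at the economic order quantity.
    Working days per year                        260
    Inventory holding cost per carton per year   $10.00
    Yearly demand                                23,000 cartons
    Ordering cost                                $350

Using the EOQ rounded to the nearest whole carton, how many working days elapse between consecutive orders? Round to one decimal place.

14.3 days

EOQ = √(2DS/H) = √(2 × 23,000 × 350 / 10)
    = √(1,610,000.00) ≈ 1,268.86 → Q = 1,269 cartons
T = Q/D × 260 days = 1,269/23,000 × 260 = 14.345 days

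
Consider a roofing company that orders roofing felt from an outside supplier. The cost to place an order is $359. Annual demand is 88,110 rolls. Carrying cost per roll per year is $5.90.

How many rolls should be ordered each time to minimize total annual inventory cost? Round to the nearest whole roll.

2DS/H = 2·88,110·359/5.9 = 10,722,538.98
EOQ = √10,722,538.98 ≈ 3,274.53

3,275 rolls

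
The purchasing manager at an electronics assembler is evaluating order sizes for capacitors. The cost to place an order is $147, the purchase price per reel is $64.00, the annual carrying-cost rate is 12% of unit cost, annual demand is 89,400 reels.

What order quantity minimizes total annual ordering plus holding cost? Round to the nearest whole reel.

1,850 reels

H = i·C = 0.12 × $64 = $7.6800 per reel-year
Q* = √(2·D·S / H) = √(2·89,400·147 / 7.68) = √3,422,343.8 ≈ 1,849.96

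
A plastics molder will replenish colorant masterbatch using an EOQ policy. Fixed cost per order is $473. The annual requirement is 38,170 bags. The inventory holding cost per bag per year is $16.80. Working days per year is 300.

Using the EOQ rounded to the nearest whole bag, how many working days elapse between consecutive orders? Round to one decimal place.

11.5 days

Optimal lot size Q* = (2 × 38,170 × $473 / $16.8)^½ ≈ 1,466.06 → Q = 1,466 bags
Days between orders = 300 / (D/Q) = 300 / 26.037 ≈ 11.522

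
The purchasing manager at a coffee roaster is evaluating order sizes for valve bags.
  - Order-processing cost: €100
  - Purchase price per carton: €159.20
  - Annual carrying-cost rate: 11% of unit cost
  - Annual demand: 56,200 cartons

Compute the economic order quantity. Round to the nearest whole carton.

H = i·C = 0.11 × €159.2 = €17.5120 per carton-year
Q* = √(2·D·S / H) = √(2·56,200·100 / 17.512) = √641,845.6 ≈ 801.15

801 cartons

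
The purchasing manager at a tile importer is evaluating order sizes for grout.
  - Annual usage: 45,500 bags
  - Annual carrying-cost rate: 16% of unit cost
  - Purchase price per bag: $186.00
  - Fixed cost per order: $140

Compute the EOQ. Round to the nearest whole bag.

654 bags

H = i·C = 0.16 × $186 = $29.7600 per bag-year
Optimal lot size Q* = (2 × 45,500 × $140 / $29.76)^½ ≈ 654.29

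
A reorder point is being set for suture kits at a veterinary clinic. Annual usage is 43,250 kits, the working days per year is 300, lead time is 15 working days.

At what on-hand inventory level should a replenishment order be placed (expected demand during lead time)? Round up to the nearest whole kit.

Daily demand d = 43,250 / 300 = 144.167 kits/day
Demand during lead time = 144.167 × 15 = 2,162.50
Reorder point = 2,162.50 → round up

2,163 kits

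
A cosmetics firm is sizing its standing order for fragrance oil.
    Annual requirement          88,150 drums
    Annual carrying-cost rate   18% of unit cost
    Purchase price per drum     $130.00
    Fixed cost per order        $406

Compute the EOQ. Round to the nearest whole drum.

Holding cost per drum per year: H = 18% × $130 = $23.4000
Q* = √(2·D·S / H) = √(2·88,150·406 / 23.4) = √3,058,880.3 ≈ 1,748.97

1,749 drums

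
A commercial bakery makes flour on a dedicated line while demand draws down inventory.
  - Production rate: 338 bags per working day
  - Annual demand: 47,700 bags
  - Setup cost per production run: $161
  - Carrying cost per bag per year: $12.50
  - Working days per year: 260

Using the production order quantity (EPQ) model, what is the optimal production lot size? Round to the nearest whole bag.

d = 47,700/260 = 183.4615 bags/day;  effective holding cost H(1 − d/p) = 12.5·(1 − 183.4615/338) = 5.71518
Q* = √(2DS / H_eff) = √(2·47,700·161 / 5.71518) ≈ 1,639.35

1,639 bags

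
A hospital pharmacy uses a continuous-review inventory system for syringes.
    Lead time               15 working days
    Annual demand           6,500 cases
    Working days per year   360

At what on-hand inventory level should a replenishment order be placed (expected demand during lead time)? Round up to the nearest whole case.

Daily demand d = 6,500 / 360 = 18.056 cases/day
Demand during lead time = 18.056 × 15 = 270.83
Reorder point = 270.83 → round up

271 cases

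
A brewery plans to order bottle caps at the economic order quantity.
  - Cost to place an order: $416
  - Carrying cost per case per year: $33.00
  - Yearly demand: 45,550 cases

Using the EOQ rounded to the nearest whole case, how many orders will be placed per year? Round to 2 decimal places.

Q* = √(2·D·S / H) = √(2·45,550·416 / 33) = √1,148,412.1 ≈ 1,071.64 → Q = 1,072
Orders per year = D/Q = 45,550 / 1,072 = 42.491

42.49 orders per year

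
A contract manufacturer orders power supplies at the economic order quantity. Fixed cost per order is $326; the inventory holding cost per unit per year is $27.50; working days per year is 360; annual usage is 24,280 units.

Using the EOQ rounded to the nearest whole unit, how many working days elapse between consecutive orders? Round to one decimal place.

2DS/H = 2·24,280·326/27.5 = 575,656.73
EOQ = √575,656.73 ≈ 758.72 → Q = 759 units
Cycle time = (working days × Q)/D = (360 × 759) / 24,280 = 11.254 days

11.3 days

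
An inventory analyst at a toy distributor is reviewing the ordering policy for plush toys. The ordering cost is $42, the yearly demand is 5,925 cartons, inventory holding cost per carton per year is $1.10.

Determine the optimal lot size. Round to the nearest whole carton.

673 cartons

Q* = √(2·D·S / H) = √(2·5,925·42 / 1.1) = √452,454.5 ≈ 672.65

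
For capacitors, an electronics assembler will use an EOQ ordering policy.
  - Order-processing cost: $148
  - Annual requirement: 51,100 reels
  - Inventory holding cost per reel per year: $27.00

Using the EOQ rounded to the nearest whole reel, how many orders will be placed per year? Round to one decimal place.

68.3 orders per year

Optimal lot size Q* = (2 × 51,100 × $148 / $27)^½ ≈ 748.47 → Q = 748
N = D/Q = 51,100/748 ≈ 68.316 orders/yr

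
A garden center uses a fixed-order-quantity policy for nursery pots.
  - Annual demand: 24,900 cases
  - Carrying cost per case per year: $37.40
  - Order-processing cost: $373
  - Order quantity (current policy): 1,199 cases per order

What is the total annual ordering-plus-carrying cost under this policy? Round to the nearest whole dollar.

$30,168

Ordering: D/Q × S = 24,900/1,199 × $373 = $7,746.21
Holding:  Q/2 × H = 1,199/2 × $37.4 = $22,421.30
Total = $7,746.21 + $22,421.30 = $30,167.51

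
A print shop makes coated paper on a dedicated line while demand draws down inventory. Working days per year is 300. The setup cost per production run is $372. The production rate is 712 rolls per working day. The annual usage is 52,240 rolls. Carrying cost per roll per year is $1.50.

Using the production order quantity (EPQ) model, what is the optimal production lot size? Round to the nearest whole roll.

d = 52,240/300 = 174.1333 rolls/day;  effective holding cost H(1 − d/p) = 1.5·(1 − 174.1333/712) = 1.13315
Q* = √(2DS / H_eff) = √(2·52,240·372 / 1.13315) ≈ 5,856.59

5,857 rolls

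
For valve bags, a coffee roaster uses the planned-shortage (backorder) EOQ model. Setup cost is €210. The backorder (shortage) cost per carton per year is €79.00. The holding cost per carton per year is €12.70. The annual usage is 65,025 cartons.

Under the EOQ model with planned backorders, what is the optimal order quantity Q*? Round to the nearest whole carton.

Q* = √(2DS/H) · √((H + b)/b)
   = √(2 × 65,025 × 210 / 12.7) · √((12.7 + 79) / 79)
   = 1,466.435 × 1.0774 ≈ 1,579.92

1,580 cartons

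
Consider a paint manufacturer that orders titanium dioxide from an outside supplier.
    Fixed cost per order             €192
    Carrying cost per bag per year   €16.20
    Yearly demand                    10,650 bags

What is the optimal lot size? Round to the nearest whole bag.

502 bags

EOQ = √(2DS/H) = √(2 × 10,650 × 192 / 16.2)
    = √(252,444.44) ≈ 502.44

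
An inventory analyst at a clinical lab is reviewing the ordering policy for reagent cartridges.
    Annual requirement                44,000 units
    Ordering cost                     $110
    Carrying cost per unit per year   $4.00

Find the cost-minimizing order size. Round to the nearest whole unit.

1,556 units

2DS/H = 2·44,000·110/4 = 2,420,000.00
EOQ = √2,420,000.00 ≈ 1,555.63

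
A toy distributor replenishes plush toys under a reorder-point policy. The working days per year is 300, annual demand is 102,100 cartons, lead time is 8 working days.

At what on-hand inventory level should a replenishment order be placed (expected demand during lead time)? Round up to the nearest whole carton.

Daily demand d = 102,100 / 300 = 340.333 cartons/day
Demand during lead time = 340.333 × 8 = 2,722.67
Reorder point = 2,722.67 → round up

2,723 cartons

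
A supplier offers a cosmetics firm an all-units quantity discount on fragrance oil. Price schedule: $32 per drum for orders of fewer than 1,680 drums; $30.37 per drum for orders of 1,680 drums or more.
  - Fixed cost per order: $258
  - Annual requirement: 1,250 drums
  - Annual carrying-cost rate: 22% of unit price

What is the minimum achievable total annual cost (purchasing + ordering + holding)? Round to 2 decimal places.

H₁ = 22%×$32 = $7.0400;  H₂ = 22%×$30.37 = $6.6814
EOQ₁ = √(2×1,250×258/7.0400) = 302.69  (< 1,680, feasible at tier 1)
EOQ₂ = √(2×1,250×258/6.6814) = 310.70  (< 1,680 → use Q = 1,680 at tier-2 price)
TC(tier 1 (EOQ₁), Q≈302.7) = $42,130.92
TC(tier 2, Q≈1,680.0) = $43,766.84
Minimum at tier 1 (EOQ₁): $42,130.92

$42,130.92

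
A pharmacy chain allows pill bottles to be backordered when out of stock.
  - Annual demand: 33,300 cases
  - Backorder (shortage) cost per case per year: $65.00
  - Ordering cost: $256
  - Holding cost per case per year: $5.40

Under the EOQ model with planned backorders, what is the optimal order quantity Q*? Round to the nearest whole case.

Q* = √(2DS/H) · √((H + b)/b)
   = √(2 × 33,300 × 256 / 5.4) · √((5.4 + 65) / 65)
   = 1,776.889 × 1.0407 ≈ 1,849.23

1,849 cases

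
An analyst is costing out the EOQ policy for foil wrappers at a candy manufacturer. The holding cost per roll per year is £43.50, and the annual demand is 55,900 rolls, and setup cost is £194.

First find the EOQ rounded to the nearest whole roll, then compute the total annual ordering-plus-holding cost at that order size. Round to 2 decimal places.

£30,716.12

2DS/H = 2·55,900·194/43.5 = 498,602.30
EOQ = √498,602.30 ≈ 706.12 → Q = 706 rolls
Ordering: D/Q × S = 55,900/706 × £194 = £15,360.62
Holding:  Q/2 × H = 706/2 × £43.5 = £15,355.50
Total = £15,360.62 + £15,355.50 = £30,716.12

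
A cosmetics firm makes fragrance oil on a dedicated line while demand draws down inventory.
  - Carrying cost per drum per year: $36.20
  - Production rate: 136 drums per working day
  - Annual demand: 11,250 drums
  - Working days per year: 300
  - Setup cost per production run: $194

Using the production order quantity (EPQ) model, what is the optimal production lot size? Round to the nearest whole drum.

408 drums

d = 11,250/300 = 37.5000 drums/day;  effective holding cost H(1 − d/p) = 36.2·(1 − 37.5000/136) = 26.21838
Q* = √(2DS / H_eff) = √(2·11,250·194 / 26.21838) ≈ 408.03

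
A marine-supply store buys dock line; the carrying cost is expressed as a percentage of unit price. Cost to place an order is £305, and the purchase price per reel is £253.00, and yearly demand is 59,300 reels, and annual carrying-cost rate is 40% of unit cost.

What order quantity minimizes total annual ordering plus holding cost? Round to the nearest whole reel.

Carrying cost H = £253 × 40% = £101.2000/reel/yr
Q* = √(2·D·S / H) = √(2·59,300·305 / 101.2) = √357,440.7 ≈ 597.86

598 reels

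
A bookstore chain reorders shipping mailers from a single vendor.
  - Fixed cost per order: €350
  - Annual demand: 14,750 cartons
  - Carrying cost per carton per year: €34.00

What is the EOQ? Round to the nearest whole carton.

551 cartons

2DS/H = 2·14,750·350/34 = 303,676.47
EOQ = √303,676.47 ≈ 551.07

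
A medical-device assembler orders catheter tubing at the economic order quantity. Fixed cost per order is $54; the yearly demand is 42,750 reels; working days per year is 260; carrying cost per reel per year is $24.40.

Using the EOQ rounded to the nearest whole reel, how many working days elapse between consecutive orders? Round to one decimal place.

2.6 days

2DS/H = 2·42,750·54/24.4 = 189,221.31
EOQ = √189,221.31 ≈ 435.00 → Q = 435 reels
T = Q/D × 260 days = 435/42,750 × 260 = 2.646 days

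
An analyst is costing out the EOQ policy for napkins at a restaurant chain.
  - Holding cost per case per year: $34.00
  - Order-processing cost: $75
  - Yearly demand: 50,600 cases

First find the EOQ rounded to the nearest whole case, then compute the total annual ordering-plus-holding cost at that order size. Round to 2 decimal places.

EOQ = √(2DS/H) = √(2 × 50,600 × 75 / 34)
    = √(223,235.29) ≈ 472.48 → Q = 472 cases
Ordering: D/Q × S = 50,600/472 × $75 = $8,040.25
Holding:  Q/2 × H = 472/2 × $34 = $8,024.00
Total = $8,040.25 + $8,024.00 = $16,064.25

$16,064.25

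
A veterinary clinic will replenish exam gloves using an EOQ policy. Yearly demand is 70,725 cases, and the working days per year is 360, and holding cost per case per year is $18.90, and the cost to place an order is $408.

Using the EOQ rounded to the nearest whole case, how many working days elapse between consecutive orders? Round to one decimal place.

Optimal lot size Q* = (2 × 70,725 × $408 / $18.9)^½ ≈ 1,747.43 → Q = 1,747 cases
Cycle time = (working days × Q)/D = (360 × 1,747) / 70,725 = 8.892 days

8.9 days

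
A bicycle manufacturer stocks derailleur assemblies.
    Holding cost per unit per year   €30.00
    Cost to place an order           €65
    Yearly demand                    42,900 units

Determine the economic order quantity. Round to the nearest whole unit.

431 units

Optimal lot size Q* = (2 × 42,900 × €65 / €30)^½ ≈ 431.16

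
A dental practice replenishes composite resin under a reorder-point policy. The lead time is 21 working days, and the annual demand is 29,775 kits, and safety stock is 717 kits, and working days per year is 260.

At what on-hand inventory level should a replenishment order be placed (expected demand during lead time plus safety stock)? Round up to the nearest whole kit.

3,122 kits

Daily demand d = 29,775 / 260 = 114.519 kits/day
Demand during lead time = 114.519 × 21 = 2,404.90
Reorder point = 2,404.90 + 717 = 3,121.90 → round up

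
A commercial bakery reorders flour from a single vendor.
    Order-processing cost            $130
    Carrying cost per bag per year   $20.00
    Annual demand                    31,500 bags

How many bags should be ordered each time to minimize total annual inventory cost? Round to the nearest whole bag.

Q* = √(2·D·S / H) = √(2·31,500·130 / 20) = √409,500.0 ≈ 639.92

640 bags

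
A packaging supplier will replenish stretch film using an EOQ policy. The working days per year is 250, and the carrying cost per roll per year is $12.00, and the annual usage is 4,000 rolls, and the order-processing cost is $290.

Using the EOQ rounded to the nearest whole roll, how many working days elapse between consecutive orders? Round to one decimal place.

27.5 days

EOQ = √(2DS/H) = √(2 × 4,000 × 290 / 12)
    = √(193,333.33) ≈ 439.70 → Q = 440 rolls
Cycle time = (working days × Q)/D = (250 × 440) / 4,000 = 27.500 days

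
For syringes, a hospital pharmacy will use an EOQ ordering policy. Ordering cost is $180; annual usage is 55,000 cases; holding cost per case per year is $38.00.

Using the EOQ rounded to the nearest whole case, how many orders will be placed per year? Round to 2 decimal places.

Optimal lot size Q* = (2 × 55,000 × $180 / $38)^½ ≈ 721.84 → Q = 722
N = D/Q = 55,000/722 ≈ 76.177 orders/yr

76.18 orders per year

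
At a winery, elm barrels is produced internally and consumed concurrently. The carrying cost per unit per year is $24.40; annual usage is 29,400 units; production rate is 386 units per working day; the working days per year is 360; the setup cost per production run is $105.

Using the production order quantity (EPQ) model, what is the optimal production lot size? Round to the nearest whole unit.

Daily demand d = 29,400/360 = 81.667; p = 386; 1 − d/p = 0.78843
EPQ = √(2DS / (H(1 − d/p)))
    = √(2 × 29,400 × 105 / (24.4 × 0.78843)) ≈ 566.51

567 units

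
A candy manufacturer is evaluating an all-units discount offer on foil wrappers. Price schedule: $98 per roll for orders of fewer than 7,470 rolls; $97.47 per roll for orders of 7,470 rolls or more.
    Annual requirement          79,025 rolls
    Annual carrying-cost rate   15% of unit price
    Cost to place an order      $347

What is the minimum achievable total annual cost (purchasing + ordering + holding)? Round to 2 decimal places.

$7,760,845.22

H₁ = 15%×$98 = $14.7000;  H₂ = 15%×$97.47 = $14.6205
EOQ₁ = √(2×79,025×347/14.7000) = 1,931.54  (< 7,470, feasible at tier 1)
EOQ₂ = √(2×79,025×347/14.6205) = 1,936.78  (< 7,470 → use Q = 7,470 at tier-2 price)
TC(tier 1 (EOQ₁), Q≈1,931.5) = $7,772,843.61
TC(tier 2, Q≈7,470.0) = $7,760,845.22
Minimum at tier 2: $7,760,845.22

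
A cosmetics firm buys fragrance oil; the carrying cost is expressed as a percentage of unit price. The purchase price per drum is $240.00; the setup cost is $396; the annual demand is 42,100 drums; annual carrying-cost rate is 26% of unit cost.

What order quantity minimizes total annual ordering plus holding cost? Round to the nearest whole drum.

731 drums

Carrying cost H = $240 × 26% = $62.4000/drum/yr
2DS/H = 2·42,100·396/62.4 = 534,346.15
EOQ = √534,346.15 ≈ 730.99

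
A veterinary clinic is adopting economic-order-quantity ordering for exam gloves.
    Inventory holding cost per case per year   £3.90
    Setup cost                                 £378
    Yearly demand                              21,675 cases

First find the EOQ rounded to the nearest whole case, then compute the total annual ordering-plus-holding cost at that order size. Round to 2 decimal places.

2DS/H = 2·21,675·378/3.9 = 4,201,615.38
EOQ = √4,201,615.38 ≈ 2,049.78 → Q = 2,050 cases
Ordering: D/Q × S = 21,675/2,050 × £378 = £3,996.66
Holding:  Q/2 × H = 2,050/2 × £3.9 = £3,997.50
Total = £3,996.66 + £3,997.50 = £7,994.16

£7,994.16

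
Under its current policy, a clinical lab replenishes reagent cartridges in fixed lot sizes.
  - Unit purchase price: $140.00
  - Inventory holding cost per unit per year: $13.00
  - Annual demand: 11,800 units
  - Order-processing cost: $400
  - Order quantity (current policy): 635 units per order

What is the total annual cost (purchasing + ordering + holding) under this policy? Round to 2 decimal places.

Orders/yr = 11,800/635 = 18.583; ordering cost = 18.583 × $400 = $7,433.07
Average inventory = 635/2 = 317.5; holding cost = 317.5 × $13 = $4,127.50
Purchase cost = D·C = 11,800 × 140 = $1,652,000.00
Total = $7,433.07 + $4,127.50 + $1,652,000.00 = $1,663,560.57

$1,663,560.57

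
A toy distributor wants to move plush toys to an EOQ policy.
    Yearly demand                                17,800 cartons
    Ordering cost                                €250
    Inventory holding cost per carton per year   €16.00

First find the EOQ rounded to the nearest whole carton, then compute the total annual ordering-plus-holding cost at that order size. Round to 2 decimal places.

€11,933.15

2DS/H = 2·17,800·250/16 = 556,250.00
EOQ = √556,250.00 ≈ 745.82 → Q = 746 cartons
Annual ordering cost = (D/Q)·S = (17,800/746) × 250 = €5,965.15
Annual holding cost  = (Q/2)·H = (746/2) × 16 = €5,968.00
Total = €5,965.15 + €5,968.00 = €11,933.15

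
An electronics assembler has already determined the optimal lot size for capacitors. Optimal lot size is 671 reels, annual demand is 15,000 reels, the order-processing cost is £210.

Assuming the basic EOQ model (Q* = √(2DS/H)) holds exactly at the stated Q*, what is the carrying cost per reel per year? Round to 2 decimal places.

£13.99

EOQ relation: Q² = 2DS/H, so rearrange for the unknown.
H = 2DS / Q² = 2 × 15,000 × 210 / 671² = 13.9925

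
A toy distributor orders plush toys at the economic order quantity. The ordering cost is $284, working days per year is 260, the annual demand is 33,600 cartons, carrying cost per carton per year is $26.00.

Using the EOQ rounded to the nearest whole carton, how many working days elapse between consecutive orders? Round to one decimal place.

2DS/H = 2·33,600·284/26 = 734,030.77
EOQ = √734,030.77 ≈ 856.76 → Q = 857 cartons
T = Q/D × 260 days = 857/33,600 × 260 = 6.632 days

6.6 days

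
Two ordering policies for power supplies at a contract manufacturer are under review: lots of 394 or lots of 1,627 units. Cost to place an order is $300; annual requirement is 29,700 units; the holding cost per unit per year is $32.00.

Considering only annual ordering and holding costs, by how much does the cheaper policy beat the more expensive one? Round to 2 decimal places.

TC(Q) = (D/Q)S + (Q/2)H
TC(394) = (29,700/394)×300 + (394/2)×32 = $28,918.21
TC(1,627) = (29,700/1,627)×300 + (1,627/2)×32 = $31,508.34
|ΔTC| = |$28,918.21 − $31,508.34| = $2,590.12

$2,590.12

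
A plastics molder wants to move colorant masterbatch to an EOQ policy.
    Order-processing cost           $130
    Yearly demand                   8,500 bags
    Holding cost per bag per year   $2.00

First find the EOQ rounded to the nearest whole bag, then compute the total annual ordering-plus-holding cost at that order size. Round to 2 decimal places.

$2,102.38

EOQ = √(2DS/H) = √(2 × 8,500 × 130 / 2)
    = √(1,105,000.00) ≈ 1,051.19 → Q = 1,051 bags
Orders/yr = 8,500/1,051 = 8.088; ordering cost = 8.088 × $130 = $1,051.38
Average inventory = 1,051/2 = 525.5; holding cost = 525.5 × $2 = $1,051.00
Total = $1,051.38 + $1,051.00 = $2,102.38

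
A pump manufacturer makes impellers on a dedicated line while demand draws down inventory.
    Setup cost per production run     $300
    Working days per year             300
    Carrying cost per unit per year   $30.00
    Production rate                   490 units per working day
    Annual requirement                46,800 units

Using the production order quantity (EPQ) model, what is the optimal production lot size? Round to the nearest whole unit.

d = 46,800/300 = 156.0000 units/day;  effective holding cost H(1 − d/p) = 30·(1 − 156.0000/490) = 20.44898
Q* = √(2DS / H_eff) = √(2·46,800·300 / 20.44898) ≈ 1,171.82

1,172 units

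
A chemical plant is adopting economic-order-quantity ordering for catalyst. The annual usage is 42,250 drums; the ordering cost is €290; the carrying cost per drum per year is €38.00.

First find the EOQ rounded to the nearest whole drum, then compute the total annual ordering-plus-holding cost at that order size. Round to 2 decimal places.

€30,515.41

Q* = √(2·D·S / H) = √(2·42,250·290 / 38) = √644,868.4 ≈ 803.04 → Q = 803 drums
Annual ordering cost = (D/Q)·S = (42,250/803) × 290 = €15,258.41
Annual holding cost  = (Q/2)·H = (803/2) × 38 = €15,257.00
Total = €15,258.41 + €15,257.00 = €30,515.41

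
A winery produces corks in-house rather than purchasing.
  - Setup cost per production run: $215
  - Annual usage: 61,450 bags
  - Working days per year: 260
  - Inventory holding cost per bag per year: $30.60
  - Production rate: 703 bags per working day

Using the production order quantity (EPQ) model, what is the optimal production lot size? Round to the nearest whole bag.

Daily demand d = 61,450/260 = 236.346; p = 703; 1 − d/p = 0.66380
EPQ = √(2DS / (H(1 − d/p)))
    = √(2 × 61,450 × 215 / (30.6 × 0.66380)) ≈ 1,140.55

1,141 bags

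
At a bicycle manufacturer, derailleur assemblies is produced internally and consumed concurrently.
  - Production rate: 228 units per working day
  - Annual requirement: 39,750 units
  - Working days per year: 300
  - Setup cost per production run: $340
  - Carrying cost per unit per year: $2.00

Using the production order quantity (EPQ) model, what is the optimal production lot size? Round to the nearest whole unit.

Daily demand d = 39,750/300 = 132.500; p = 228; 1 − d/p = 0.41886
EPQ = √(2DS / (H(1 − d/p)))
    = √(2 × 39,750 × 340 / (2 × 0.41886)) ≈ 5,680.33

5,680 units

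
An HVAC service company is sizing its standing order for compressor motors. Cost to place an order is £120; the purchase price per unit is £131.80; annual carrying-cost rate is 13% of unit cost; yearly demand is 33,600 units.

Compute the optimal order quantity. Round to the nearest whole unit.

H = i·C = 0.13 × £131.8 = £17.1340 per unit-year
2DS/H = 2·33,600·120/17.134 = 470,643.17
EOQ = √470,643.17 ≈ 686.03

686 units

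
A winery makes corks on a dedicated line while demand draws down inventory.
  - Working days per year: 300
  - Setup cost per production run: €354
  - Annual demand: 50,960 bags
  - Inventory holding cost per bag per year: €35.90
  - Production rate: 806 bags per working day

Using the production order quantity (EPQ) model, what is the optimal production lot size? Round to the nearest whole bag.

1,128 bags

d = 50,960/300 = 169.8667 bags/day;  effective holding cost H(1 − d/p) = 35.9·(1 − 169.8667/806) = 28.33398
Q* = √(2DS / H_eff) = √(2·50,960·354 / 28.33398) ≈ 1,128.44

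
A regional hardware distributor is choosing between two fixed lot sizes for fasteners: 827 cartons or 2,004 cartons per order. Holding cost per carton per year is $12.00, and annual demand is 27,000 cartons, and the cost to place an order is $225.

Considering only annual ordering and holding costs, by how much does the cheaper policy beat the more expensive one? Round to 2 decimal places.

For each Q, cost = (D/Q)·S + (Q/2)·H.
TC(827) = (27,000/827)×225 + (827/2)×12 = $12,307.83
TC(2,004) = (27,000/2,004)×225 + (2,004/2)×12 = $15,055.44
Lots of 827 are cheaper by $2,747.61.

$2,747.61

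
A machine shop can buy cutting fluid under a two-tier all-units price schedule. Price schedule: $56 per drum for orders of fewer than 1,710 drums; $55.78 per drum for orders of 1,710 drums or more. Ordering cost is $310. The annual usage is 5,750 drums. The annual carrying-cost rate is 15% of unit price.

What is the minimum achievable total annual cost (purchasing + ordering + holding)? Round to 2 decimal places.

$327,472.29

H₁ = 15%×$56 = $8.4000;  H₂ = 15%×$55.78 = $8.3670
EOQ₁ = √(2×5,750×310/8.4000) = 651.46  (< 1,710, feasible at tier 1)
EOQ₂ = √(2×5,750×310/8.3670) = 652.75  (< 1,710 → use Q = 1,710 at tier-2 price)
TC(tier 1 (EOQ₁), Q≈651.5) = $327,472.29
TC(tier 2, Q≈1,710.0) = $328,931.18
Minimum at tier 1 (EOQ₁): $327,472.29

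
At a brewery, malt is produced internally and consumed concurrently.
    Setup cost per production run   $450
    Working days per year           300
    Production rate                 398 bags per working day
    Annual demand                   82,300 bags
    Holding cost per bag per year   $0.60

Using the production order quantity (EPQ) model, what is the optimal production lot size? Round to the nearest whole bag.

19,932 bags

d = 82,300/300 = 274.3333 bags/day;  effective holding cost H(1 − d/p) = 0.6·(1 − 274.3333/398) = 0.18643
Q* = √(2DS / H_eff) = √(2·82,300·450 / 0.18643) ≈ 19,932.45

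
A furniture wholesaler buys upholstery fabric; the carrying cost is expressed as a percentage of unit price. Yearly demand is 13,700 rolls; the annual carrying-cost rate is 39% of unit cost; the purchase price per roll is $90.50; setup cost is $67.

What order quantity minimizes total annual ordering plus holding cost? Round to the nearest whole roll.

228 rolls

Holding cost per roll per year: H = 39% × $90.5 = $35.2950
EOQ = √(2DS/H) = √(2 × 13,700 × 67 / 35.295)
    = √(52,013.03) ≈ 228.06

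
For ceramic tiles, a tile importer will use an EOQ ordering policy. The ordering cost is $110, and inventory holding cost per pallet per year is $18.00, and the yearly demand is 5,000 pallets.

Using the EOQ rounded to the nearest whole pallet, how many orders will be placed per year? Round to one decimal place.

20.2 orders per year

Q* = √(2·D·S / H) = √(2·5,000·110 / 18) = √61,111.1 ≈ 247.21 → Q = 247
N = D/Q = 5,000/247 ≈ 20.243 orders/yr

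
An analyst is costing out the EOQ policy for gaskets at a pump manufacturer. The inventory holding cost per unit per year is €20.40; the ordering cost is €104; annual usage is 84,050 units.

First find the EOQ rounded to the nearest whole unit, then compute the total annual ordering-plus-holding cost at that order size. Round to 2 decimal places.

€18,884.94

Optimal lot size Q* = (2 × 84,050 × €104 / €20.4)^½ ≈ 925.73 → Q = 926 units
Ordering: D/Q × S = 84,050/926 × €104 = €9,439.74
Holding:  Q/2 × H = 926/2 × €20.4 = €9,445.20
Total = €9,439.74 + €9,445.20 = €18,884.94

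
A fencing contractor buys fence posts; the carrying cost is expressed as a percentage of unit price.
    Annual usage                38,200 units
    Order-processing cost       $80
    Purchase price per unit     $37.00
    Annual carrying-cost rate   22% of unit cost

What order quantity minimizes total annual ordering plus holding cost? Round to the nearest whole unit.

Holding cost per unit per year: H = 22% × $37 = $8.1400
EOQ = √(2DS/H) = √(2 × 38,200 × 80 / 8.14)
    = √(750,859.95) ≈ 866.52

867 units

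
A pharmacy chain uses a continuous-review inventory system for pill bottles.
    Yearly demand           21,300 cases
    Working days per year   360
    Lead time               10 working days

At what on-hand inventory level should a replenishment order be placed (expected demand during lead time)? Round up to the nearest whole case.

592 cases

Daily demand d = 21,300 / 360 = 59.167 cases/day
Demand during lead time = 59.167 × 10 = 591.67
Reorder point = 591.67 → round up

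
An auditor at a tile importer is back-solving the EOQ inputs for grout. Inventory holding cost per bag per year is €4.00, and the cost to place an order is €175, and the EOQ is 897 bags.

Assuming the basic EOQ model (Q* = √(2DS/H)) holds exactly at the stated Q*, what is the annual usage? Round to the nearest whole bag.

9,196 bags per year

From Q* = √(2DS/H) ⇒ Q*² = 2DS/H.
D = Q²H / (2S) = 897² × 4 / (2 × 175) = 9,195.53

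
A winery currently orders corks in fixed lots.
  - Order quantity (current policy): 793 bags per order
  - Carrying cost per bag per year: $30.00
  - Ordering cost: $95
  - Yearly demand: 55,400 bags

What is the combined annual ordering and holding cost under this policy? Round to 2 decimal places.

$18,531.82

Annual ordering cost = (D/Q)·S = (55,400/793) × 95 = $6,636.82
Annual holding cost  = (Q/2)·H = (793/2) × 30 = $11,895.00
Total = $6,636.82 + $11,895.00 = $18,531.82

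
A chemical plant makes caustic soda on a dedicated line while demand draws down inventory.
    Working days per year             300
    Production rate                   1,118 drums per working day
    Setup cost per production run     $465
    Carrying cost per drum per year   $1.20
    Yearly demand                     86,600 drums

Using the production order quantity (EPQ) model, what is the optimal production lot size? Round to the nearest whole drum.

Daily demand d = 86,600/300 = 288.667; p = 1118; 1 − d/p = 0.74180
EPQ = √(2DS / (H(1 − d/p)))
    = √(2 × 86,600 × 465 / (1.2 × 0.74180)) ≈ 9,511.88

9,512 drums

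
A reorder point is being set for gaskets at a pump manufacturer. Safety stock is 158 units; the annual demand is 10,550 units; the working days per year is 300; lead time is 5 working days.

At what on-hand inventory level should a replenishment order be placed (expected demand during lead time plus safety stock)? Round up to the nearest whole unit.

334 units

Daily demand d = 10,550 / 300 = 35.167 units/day
Demand during lead time = 35.167 × 5 = 175.83
Reorder point = 175.83 + 158 = 333.83 → round up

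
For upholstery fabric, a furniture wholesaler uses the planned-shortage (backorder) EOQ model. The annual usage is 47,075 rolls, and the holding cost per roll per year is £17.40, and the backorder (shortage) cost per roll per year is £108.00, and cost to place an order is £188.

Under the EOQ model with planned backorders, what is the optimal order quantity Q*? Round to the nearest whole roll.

1,087 rolls

Basic EOQ = √(2·47,075·188/17.4) = 1,008.590
Backorder adjustment √((H+b)/b) = √((17.4+108)/108) = 1.0775
Q* = 1,008.590 × 1.0775 ≈ 1,086.80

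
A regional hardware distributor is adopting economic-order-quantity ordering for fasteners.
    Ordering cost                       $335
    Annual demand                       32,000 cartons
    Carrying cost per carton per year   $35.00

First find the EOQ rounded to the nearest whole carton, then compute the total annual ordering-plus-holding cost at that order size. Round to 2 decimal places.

$27,393.43

2DS/H = 2·32,000·335/35 = 612,571.43
EOQ = √612,571.43 ≈ 782.67 → Q = 783 cartons
Orders/yr = 32,000/783 = 40.868; ordering cost = 40.868 × $335 = $13,690.93
Average inventory = 783/2 = 391.5; holding cost = 391.5 × $35 = $13,702.50
Total = $13,690.93 + $13,702.50 = $27,393.43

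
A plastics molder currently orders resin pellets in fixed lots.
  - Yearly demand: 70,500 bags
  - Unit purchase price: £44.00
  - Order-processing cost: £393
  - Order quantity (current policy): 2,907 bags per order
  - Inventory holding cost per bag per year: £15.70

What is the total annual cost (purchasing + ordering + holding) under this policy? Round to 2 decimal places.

Annual ordering cost = (D/Q)·S = (70,500/2,907) × 393 = £9,530.96
Annual holding cost  = (Q/2)·H = (2,907/2) × 15.7 = £22,819.95
Purchase cost = D·C = 70,500 × 44 = £3,102,000.00
Total = £9,530.96 + £22,819.95 + £3,102,000.00 = £3,134,350.91

£3,134,350.91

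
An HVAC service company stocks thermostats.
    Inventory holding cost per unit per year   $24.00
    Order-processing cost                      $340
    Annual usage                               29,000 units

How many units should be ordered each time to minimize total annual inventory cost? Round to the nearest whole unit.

906 units

Q* = √(2·D·S / H) = √(2·29,000·340 / 24) = √821,666.7 ≈ 906.46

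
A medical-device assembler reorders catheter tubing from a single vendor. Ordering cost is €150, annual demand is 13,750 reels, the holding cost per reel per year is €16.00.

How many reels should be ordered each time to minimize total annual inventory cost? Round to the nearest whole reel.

508 reels

Q* = √(2·D·S / H) = √(2·13,750·150 / 16) = √257,812.5 ≈ 507.75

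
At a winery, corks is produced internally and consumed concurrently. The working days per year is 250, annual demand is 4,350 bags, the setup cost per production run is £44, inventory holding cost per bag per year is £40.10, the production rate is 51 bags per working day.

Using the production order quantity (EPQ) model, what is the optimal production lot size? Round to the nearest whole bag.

120 bags

d = 4,350/250 = 17.4000 bags/day;  effective holding cost H(1 − d/p) = 40.1·(1 − 17.4000/51) = 26.41882
Q* = √(2DS / H_eff) = √(2·4,350·44 / 26.41882) ≈ 120.37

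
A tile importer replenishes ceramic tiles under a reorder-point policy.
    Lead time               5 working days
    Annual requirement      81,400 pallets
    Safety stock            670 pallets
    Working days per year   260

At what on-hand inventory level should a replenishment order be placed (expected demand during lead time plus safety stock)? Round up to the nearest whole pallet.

Daily demand d = 81,400 / 260 = 313.077 pallets/day
Demand during lead time = 313.077 × 5 = 1,565.38
Reorder point = 1,565.38 + 670 = 2,235.38 → round up

2,236 pallets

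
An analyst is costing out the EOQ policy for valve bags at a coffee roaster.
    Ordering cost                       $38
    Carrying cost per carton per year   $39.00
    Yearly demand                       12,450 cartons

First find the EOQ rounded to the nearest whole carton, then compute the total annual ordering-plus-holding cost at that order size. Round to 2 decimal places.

Q* = √(2·D·S / H) = √(2·12,450·38 / 39) = √24,261.5 ≈ 155.76 → Q = 156 cartons
Annual ordering cost = (D/Q)·S = (12,450/156) × 38 = $3,032.69
Annual holding cost  = (Q/2)·H = (156/2) × 39 = $3,042.00
Total = $3,032.69 + $3,042.00 = $6,074.69

$6,074.69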